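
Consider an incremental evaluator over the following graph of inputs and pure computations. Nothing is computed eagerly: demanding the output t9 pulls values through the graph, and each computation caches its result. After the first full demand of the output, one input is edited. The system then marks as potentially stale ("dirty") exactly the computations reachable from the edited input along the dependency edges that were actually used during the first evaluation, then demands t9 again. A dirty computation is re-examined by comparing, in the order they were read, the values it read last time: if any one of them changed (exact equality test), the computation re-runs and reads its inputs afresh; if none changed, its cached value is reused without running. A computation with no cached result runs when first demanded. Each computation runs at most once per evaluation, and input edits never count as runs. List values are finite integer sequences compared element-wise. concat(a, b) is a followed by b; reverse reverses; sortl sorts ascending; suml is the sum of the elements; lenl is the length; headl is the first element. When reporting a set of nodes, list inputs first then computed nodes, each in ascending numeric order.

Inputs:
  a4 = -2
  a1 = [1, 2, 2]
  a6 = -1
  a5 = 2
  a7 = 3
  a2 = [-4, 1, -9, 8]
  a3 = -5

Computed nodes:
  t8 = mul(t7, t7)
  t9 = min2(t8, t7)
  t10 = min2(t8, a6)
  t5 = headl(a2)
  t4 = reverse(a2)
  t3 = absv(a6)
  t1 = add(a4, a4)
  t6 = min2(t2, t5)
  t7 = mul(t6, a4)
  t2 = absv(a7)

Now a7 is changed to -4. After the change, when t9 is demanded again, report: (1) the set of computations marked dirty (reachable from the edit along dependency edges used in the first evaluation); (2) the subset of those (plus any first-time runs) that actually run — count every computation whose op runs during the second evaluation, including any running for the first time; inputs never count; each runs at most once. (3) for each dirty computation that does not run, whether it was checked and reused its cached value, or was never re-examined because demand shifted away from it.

Dirty set: t2, t6, t7, t8, t9.
Run set: t2, t6 (2 run).
Re-examined without running (cache reused): t7, t8, t9.
The important point: t6 recomputes to an identical value, and the output ends up unchanged.

Initial pass — values computed on the first demand:
  t2 = absv(3) = 3
  t5 = headl([-4, 1, -9, 8]) = -4
  t6 = min2(3, -4) = -4
  t7 = mul(-4, -2) = 8
  t8 = mul(8, 8) = 64
  t9 = min2(64, 8) = 8

Second demand — change propagation:
  t2: re-runs because a7 3->-4; new result 4.
  t6: re-runs because t2 3->4; new result -4 (unchanged).
  t7: re-examined; everything it read last time is the same (t6 unchanged, a4 unchanged) — cache 8 kept, no run.
  t8: re-examined; everything it read last time is the same (t7 unchanged, t7 unchanged) — cache 64 kept, no run.
  t9: re-examined; everything it read last time is the same (t8 unchanged, t7 unchanged) — cache 8 kept, no run.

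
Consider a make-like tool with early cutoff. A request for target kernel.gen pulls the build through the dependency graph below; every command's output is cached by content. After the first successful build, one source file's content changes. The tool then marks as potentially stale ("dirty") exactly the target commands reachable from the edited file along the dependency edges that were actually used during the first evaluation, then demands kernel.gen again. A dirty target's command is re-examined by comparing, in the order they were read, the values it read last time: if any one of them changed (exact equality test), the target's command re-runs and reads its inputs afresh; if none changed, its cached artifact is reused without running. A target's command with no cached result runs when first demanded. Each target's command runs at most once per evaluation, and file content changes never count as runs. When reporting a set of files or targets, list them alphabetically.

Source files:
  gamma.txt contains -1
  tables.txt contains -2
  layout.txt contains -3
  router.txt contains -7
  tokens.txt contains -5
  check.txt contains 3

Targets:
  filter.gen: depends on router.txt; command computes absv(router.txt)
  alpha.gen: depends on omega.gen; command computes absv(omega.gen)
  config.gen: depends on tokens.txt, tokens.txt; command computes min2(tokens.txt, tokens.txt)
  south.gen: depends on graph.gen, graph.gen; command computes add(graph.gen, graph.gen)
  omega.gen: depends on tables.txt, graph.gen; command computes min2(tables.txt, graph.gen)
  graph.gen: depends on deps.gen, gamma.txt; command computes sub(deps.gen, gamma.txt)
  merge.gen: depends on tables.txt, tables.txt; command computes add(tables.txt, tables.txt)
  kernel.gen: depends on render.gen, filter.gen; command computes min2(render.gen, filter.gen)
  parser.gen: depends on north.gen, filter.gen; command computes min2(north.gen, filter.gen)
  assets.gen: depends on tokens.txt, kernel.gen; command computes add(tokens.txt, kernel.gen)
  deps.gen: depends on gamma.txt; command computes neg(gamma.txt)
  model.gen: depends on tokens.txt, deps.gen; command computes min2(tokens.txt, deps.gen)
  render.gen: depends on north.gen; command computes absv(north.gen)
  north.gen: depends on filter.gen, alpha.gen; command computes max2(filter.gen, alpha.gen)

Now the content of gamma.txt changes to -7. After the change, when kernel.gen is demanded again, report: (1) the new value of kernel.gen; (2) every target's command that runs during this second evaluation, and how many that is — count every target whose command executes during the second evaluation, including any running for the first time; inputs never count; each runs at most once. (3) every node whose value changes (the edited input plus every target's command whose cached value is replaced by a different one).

First demand of the output computes:
  deps.gen = neg(-1) = 1
  filter.gen = absv(-7) = 7
  graph.gen = sub(1, -1) = 2
  omega.gen = min2(-2, 2) = -2
  alpha.gen = absv(-2) = 2
  north.gen = max2(7, 2) = 7
  render.gen = absv(7) = 7
  kernel.gen = min2(7, 7) = 7

After the edit, cleaning proceeds:
  deps.gen: a read changed (gamma.txt -1->-7) — executes, giving 7.
  graph.gen: a read changed (deps.gen 1->7; gamma.txt -1->-7) — executes, giving 14.
  omega.gen: a read changed (graph.gen 2->14) — executes, giving -2 — identical to its old value.
  alpha.gen: dirty, but its reads are unchanged (omega.gen unchanged); cached 2 stands.
  north.gen: dirty, but its reads are unchanged (filter.gen unchanged, alpha.gen unchanged); cached 7 stands.
  render.gen: dirty, but its reads are unchanged (north.gen unchanged); cached 7 stands.
  kernel.gen: dirty, but its reads are unchanged (render.gen unchanged, filter.gen unchanged); cached 7 stands.

Note the absorption at omega.gen: it re-runs yet its value is the same, leaving the output's value untouched.

Demanding kernel.gen again yields 7.
3 target commands run: deps.gen, graph.gen, omega.gen.
The nodes whose values change: deps.gen, gamma.txt, graph.gen.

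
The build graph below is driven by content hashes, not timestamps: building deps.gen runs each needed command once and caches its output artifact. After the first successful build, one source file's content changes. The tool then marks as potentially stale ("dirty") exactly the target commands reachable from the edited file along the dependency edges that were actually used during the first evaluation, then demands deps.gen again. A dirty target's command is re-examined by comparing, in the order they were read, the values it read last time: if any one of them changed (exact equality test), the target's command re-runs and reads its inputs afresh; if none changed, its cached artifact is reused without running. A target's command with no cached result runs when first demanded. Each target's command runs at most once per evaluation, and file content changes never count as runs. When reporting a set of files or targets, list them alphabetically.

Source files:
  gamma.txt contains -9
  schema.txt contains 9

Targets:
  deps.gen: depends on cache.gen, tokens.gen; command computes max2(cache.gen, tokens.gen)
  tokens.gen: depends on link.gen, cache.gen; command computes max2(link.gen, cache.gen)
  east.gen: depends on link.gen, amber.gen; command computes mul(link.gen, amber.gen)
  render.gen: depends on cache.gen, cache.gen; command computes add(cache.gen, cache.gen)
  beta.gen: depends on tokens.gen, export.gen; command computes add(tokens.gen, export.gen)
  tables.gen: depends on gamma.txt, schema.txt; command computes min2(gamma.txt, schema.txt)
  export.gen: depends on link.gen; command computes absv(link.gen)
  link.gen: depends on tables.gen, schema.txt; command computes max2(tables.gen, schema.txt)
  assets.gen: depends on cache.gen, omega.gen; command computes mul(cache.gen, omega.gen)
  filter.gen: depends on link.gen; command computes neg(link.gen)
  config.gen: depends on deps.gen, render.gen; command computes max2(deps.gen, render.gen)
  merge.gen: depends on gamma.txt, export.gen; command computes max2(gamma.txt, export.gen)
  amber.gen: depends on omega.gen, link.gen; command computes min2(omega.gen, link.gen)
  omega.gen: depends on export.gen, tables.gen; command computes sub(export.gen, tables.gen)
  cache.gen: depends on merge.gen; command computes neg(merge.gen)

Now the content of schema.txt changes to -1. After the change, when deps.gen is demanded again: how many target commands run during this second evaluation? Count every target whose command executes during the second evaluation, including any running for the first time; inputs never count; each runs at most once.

Run set: cache.gen, deps.gen, export.gen, link.gen, merge.gen, tables.gen, tokens.gen (7 run).

Initial pass — values computed on the first demand:
  tables.gen = min2(-9, 9) = -9
  link.gen = max2(-9, 9) = 9
  export.gen = absv(9) = 9
  merge.gen = max2(-9, 9) = 9
  cache.gen = neg(9) = -9
  tokens.gen = max2(9, -9) = 9
  deps.gen = max2(-9, 9) = 9

Second demand — change propagation:
  tables.gen: re-runs because schema.txt 9->-1; new result -9 (unchanged).
  link.gen: re-runs because schema.txt 9->-1; new result -1.
  export.gen: re-runs because link.gen 9->-1; new result 1.
  merge.gen: re-runs because export.gen 9->1; new result 1.
  cache.gen: re-runs because merge.gen 9->1; new result -1.
  tokens.gen: re-runs because link.gen 9->-1; cache.gen -9->-1; new result -1.
  deps.gen: re-runs because cache.gen -9->-1; tokens.gen 9->-1; new result -1.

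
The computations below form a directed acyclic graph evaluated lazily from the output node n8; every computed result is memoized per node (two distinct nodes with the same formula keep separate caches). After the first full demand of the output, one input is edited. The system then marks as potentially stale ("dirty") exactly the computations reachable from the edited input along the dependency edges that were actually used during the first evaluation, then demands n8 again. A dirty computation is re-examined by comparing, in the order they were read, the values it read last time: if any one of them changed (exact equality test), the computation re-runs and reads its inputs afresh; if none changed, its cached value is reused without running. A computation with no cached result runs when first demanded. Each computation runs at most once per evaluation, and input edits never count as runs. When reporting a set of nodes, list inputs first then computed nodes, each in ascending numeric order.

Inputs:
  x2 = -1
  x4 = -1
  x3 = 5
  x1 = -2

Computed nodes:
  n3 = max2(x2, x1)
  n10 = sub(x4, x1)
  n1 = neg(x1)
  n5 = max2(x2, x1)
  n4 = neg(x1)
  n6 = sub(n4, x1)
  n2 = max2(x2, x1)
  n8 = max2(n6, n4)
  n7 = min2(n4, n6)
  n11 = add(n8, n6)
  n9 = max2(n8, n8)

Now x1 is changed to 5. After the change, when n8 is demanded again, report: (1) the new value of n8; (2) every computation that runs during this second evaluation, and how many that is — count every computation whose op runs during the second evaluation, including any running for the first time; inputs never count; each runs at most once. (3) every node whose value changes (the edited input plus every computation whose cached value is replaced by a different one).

First demand of the output computes:
  n4 = neg(-2) = 2
  n6 = sub(2, -2) = 4
  n8 = max2(4, 2) = 4

After the edit, cleaning proceeds:
  n4: a read changed (x1 -2->5) — executes, giving -5.
  n6: a read changed (n4 2->-5; x1 -2->5) — executes, giving -10.
  n8: a read changed (n6 4->-10; n4 2->-5) — executes, giving -5.

Demanding n8 again yields -5.
3 computations run: n4, n6, n8.
The nodes whose values change: x1, n4, n6, n8.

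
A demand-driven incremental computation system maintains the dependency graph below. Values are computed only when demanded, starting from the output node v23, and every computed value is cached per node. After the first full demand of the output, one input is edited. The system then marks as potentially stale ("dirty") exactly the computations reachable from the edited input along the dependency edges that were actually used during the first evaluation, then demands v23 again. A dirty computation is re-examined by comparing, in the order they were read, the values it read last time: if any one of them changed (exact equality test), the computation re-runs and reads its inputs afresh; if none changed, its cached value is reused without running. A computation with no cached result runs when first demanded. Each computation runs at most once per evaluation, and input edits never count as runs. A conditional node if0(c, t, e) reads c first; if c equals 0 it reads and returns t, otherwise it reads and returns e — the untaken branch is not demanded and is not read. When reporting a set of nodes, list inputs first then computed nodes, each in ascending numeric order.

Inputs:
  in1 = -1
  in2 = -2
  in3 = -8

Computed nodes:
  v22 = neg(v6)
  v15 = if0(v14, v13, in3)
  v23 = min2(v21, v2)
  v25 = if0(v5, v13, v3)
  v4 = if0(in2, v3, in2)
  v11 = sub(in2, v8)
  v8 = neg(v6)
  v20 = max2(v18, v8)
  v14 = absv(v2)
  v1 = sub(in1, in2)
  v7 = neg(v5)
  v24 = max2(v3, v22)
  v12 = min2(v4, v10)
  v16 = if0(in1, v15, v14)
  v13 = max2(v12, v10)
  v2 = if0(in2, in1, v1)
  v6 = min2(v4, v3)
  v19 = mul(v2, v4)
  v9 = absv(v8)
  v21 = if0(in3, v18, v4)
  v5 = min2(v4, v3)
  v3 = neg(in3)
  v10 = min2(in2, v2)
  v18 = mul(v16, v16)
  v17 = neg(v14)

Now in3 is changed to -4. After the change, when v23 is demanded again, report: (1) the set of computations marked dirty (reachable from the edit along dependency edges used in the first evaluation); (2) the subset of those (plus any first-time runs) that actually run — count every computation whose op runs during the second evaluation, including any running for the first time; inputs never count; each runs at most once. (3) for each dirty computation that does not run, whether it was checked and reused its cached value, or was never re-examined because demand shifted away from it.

First evaluation (everything demanded from the output):
  v1 = sub(-1, -2) = 1
  v2 = if0(in2=-2 -> else branch v1) = 1
  v4 = if0(in2=-2 -> else branch in2) = -2
  v21 = if0(in3=-8 -> else branch v4) = -2
  v23 = min2(-2, 1) = -2

Propagation after the edit:
  v21: runs — in3 -8->-4; result -2 (same value as before).
  v23: checked — values it read are unchanged (v21 unchanged, v2 unchanged); reused cached -2 without running.

Key observation: the change is absorbed at v21 — it re-runs but produces the same value, and the output's value is unchanged.

Marked dirty: v21, v23.
Computations that run: v21 — 1 in total.
Checked but reused from cache: v23.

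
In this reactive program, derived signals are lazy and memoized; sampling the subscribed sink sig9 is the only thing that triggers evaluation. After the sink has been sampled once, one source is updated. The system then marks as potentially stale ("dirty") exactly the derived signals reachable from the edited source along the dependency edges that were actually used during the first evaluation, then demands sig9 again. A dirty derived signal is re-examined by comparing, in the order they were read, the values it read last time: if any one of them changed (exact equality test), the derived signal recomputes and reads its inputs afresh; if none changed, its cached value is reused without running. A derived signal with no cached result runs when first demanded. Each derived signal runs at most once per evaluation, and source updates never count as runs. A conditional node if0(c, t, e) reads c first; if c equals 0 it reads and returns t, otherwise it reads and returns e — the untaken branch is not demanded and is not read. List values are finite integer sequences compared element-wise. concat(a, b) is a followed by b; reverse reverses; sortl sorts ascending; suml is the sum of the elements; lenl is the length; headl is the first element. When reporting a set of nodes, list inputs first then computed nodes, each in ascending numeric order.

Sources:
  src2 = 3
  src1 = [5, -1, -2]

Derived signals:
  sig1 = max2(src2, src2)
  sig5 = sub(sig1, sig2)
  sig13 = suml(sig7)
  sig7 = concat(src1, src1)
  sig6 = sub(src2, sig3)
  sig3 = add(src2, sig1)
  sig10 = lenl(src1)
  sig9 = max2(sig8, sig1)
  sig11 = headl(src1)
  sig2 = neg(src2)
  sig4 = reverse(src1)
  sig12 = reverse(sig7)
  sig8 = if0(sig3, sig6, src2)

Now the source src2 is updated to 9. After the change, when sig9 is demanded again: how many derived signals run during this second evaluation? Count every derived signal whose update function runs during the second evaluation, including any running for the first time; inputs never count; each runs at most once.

4 derived signals run: sig1, sig3, sig8, sig9.

First demand of the output computes:
  sig1 = max2(3, 3) = 3
  sig3 = add(3, 3) = 6
  sig8 = if0(sig3=6 -> else branch src2) = 3
  sig9 = max2(3, 3) = 3

After the edit, cleaning proceeds:
  sig1: a read changed (src2 3->9; src2 3->9) — executes, giving 9.
  sig3: a read changed (src2 3->9; sig1 3->9) — executes, giving 18.
  sig8: a read changed (sig3 6->18; src2 3->9) — executes, giving 9.
  sig9: a read changed (sig8 3->9; sig1 3->9) — executes, giving 9.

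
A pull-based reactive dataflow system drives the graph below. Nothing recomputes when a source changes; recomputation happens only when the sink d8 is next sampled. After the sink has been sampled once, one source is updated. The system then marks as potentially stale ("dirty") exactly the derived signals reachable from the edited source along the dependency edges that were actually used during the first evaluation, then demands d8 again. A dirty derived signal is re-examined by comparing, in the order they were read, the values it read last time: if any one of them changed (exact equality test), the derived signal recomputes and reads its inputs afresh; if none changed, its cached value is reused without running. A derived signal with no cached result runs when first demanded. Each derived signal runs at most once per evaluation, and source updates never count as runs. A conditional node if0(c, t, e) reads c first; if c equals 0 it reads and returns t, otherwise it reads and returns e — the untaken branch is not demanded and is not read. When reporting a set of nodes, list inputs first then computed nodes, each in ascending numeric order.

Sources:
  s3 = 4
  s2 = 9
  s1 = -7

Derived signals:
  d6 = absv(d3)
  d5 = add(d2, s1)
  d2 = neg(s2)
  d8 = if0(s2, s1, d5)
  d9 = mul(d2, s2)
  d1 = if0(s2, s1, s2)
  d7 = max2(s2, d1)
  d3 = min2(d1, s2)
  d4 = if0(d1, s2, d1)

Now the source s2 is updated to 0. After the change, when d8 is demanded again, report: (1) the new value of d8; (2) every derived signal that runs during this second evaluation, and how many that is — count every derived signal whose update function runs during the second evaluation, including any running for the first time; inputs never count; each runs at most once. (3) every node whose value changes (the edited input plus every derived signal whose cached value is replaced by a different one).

New value of d8: -7.
Derived signals that run: d8 — 1 in total.
Values that change: s2, d8.
Key observation: a condition flipped, so demand moved to the other branch — d2, d5 are never re-examined.

First evaluation (everything demanded from the output):
  d2 = neg(9) = -9
  d5 = add(-9, -7) = -16
  d8 = if0(s2=9 -> else branch d5) = -16

Propagation after the edit:
  d2: marked dirty but never re-examined — demand shifted away from it.
  d5: marked dirty but never re-examined — demand shifted away from it.
  d8: runs — s2 9->0; result -7.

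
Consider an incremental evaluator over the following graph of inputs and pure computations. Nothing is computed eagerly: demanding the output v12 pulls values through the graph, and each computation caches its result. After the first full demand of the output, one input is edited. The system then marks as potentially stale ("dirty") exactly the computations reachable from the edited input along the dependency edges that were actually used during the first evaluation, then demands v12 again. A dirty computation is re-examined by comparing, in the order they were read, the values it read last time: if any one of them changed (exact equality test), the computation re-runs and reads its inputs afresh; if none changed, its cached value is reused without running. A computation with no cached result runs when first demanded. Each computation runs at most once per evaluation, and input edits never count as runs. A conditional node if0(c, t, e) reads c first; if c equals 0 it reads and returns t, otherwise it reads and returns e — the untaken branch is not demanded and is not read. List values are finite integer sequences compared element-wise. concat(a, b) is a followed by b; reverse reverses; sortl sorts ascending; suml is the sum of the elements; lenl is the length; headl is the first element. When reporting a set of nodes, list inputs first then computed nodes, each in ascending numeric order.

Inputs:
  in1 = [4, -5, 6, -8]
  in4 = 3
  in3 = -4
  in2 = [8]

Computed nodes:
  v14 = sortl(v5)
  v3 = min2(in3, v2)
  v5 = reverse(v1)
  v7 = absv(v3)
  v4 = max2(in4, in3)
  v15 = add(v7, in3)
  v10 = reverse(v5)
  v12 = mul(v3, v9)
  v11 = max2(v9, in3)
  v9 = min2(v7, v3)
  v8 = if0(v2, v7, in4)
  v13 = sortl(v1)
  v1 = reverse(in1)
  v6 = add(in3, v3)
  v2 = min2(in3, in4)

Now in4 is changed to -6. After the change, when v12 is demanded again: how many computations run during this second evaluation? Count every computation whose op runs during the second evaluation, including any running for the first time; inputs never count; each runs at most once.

Initial pass — values computed on the first demand:
  v2 = min2(-4, 3) = -4
  v3 = min2(-4, -4) = -4
  v7 = absv(-4) = 4
  v9 = min2(4, -4) = -4
  v12 = mul(-4, -4) = 16

Second demand — change propagation:
  v2: re-runs because in4 3->-6; new result -6.
  v3: re-runs because v2 -4->-6; new result -6.
  v7: re-runs because v3 -4->-6; new result 6.
  v9: re-runs because v7 4->6; v3 -4->-6; new result -6.
  v12: re-runs because v3 -4->-6; v9 -4->-6; new result 36.

Run set: v2, v3, v7, v9, v12 (5 run).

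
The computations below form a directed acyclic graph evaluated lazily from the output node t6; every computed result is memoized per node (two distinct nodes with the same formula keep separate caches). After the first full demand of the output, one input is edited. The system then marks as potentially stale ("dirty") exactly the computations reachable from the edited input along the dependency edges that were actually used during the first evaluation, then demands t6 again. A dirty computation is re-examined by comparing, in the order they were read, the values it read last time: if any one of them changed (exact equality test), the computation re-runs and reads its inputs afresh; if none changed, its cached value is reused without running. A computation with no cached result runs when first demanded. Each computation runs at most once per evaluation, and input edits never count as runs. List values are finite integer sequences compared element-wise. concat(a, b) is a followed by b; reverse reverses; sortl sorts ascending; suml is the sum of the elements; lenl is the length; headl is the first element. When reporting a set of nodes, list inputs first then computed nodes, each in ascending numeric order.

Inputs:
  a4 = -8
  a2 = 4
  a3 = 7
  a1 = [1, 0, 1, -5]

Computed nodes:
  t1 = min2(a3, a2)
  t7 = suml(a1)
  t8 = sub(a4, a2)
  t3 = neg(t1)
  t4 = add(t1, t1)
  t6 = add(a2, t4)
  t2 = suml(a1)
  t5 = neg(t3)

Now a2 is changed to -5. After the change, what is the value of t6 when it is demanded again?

First demand of the output computes:
  t1 = min2(7, 4) = 4
  t4 = add(4, 4) = 8
  t6 = add(4, 8) = 12

After the edit, cleaning proceeds:
  t1: a read changed (a2 4->-5) — executes, giving -5.
  t4: a read changed (t1 4->-5; t1 4->-5) — executes, giving -10.
  t6: a read changed (a2 4->-5; t4 8->-10) — executes, giving -15.

Demanding t6 again yields -15.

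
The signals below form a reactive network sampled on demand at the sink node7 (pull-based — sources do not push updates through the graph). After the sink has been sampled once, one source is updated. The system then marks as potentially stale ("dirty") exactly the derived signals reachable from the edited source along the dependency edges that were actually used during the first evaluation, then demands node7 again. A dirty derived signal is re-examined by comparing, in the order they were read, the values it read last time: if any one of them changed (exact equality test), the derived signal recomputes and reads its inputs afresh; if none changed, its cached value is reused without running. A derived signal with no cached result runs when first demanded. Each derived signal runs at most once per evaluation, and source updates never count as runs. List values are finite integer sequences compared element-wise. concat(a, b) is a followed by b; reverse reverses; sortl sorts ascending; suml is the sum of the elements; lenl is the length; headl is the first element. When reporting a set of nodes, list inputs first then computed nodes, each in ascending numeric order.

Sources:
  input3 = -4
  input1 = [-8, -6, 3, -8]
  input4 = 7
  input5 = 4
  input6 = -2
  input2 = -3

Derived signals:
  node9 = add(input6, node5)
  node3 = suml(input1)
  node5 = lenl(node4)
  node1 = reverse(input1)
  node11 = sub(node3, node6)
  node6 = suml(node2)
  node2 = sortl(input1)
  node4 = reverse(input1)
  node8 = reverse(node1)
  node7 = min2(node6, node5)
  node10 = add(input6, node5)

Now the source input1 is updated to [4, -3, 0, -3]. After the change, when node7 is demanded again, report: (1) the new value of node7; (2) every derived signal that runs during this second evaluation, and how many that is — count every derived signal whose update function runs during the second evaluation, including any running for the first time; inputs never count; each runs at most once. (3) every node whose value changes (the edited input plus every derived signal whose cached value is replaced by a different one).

node7 now evaluates to -2.
Run set: node2, node4, node5, node6, node7 (5 run).
Changed values: input1, node2, node4, node6, node7.

Initial pass — values computed on the first demand:
  node2 = sortl([-8, -6, 3, -8]) = [-8, -8, -6, 3]
  node4 = reverse([-8, -6, 3, -8]) = [-8, 3, -6, -8]
  node5 = lenl([-8, 3, -6, -8]) = 4
  node6 = suml([-8, -8, -6, 3]) = -19
  node7 = min2(-19, 4) = -19

Second demand — change propagation:
  node2: re-runs because input1 [-8, -6, 3, -8]->[4, -3, 0, -3]; new result [-3, -3, 0, 4].
  node4: re-runs because input1 [-8, -6, 3, -8]->[4, -3, 0, -3]; new result [-3, 0, -3, 4].
  node5: re-runs because node4 [-8, 3, -6, -8]->[-3, 0, -3, 4]; new result 4 (unchanged).
  node6: re-runs because node2 [-8, -8, -6, 3]->[-3, -3, 0, 4]; new result -2.
  node7: re-runs because node6 -19->-2; new result -2.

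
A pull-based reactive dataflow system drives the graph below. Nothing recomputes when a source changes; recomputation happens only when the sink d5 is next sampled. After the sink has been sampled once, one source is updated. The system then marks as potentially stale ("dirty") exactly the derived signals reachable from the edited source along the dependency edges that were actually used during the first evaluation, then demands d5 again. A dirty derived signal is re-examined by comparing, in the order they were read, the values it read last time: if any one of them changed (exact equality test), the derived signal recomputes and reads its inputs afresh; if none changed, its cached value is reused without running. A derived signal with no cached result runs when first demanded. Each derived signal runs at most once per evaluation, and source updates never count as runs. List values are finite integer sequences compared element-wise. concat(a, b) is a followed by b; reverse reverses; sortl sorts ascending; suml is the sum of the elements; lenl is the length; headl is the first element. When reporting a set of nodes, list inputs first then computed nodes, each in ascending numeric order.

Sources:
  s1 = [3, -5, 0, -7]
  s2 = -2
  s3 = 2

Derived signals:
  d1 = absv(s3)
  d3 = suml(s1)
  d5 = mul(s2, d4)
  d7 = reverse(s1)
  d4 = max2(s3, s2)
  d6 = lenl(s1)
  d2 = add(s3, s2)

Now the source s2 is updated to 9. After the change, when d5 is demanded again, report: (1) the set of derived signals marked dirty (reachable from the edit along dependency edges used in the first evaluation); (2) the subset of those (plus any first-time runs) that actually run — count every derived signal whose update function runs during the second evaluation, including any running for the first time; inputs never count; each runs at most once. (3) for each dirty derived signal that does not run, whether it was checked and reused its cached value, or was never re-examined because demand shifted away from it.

Marked dirty: d4, d5.
Derived signals that run: d4, d5 — 2 in total.
Every dirty derived signal ran.

First evaluation (everything demanded from the output):
  d4 = max2(2, -2) = 2
  d5 = mul(-2, 2) = -4

Propagation after the edit:
  d4: runs — s2 -2->9; result 9.
  d5: runs — s2 -2->9; d4 2->9; result 81.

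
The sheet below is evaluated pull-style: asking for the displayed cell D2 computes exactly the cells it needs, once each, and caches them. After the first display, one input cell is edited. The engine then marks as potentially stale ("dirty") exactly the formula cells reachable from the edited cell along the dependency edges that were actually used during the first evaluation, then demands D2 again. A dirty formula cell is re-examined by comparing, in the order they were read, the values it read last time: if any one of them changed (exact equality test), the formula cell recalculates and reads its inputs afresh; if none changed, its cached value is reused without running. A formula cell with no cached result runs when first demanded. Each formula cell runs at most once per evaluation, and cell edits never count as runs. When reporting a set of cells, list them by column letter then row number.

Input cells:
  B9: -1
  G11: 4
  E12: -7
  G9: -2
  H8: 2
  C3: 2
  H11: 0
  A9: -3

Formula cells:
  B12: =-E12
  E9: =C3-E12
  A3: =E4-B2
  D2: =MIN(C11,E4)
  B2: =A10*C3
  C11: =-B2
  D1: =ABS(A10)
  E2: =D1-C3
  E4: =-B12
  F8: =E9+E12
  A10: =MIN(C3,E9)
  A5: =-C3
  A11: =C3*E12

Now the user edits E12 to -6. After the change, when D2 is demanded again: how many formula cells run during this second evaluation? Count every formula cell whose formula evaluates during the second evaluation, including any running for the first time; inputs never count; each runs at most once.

5 formula cells run: A10, B12, D2, E4, E9.
Note where the cutoff bites: B2 is checked, finds nothing changed, and keeps its cache.

First demand of the output computes:
  B12 = -(-7) = 7
  E4 = -(7) = -7
  E9 = 2 - -7 = 9
  A10 = MIN(2, 9) = 2
  B2 = 2 * 2 = 4
  C11 = -(4) = -4
  D2 = MIN(-4, -7) = -7

After the edit, cleaning proceeds:
  B12: a read changed (E12 -7->-6) — executes, giving 6.
  E4: a read changed (B12 7->6) — executes, giving -6.
  E9: a read changed (E12 -7->-6) — executes, giving 8.
  A10: a read changed (E9 9->8) — executes, giving 2 — identical to its old value.
  B2: dirty, but its reads are unchanged (A10 unchanged, C3 unchanged); cached 4 stands.
  C11: dirty, but its reads are unchanged (B2 unchanged); cached -4 stands.
  D2: a read changed (E4 -7->-6) — executes, giving -6.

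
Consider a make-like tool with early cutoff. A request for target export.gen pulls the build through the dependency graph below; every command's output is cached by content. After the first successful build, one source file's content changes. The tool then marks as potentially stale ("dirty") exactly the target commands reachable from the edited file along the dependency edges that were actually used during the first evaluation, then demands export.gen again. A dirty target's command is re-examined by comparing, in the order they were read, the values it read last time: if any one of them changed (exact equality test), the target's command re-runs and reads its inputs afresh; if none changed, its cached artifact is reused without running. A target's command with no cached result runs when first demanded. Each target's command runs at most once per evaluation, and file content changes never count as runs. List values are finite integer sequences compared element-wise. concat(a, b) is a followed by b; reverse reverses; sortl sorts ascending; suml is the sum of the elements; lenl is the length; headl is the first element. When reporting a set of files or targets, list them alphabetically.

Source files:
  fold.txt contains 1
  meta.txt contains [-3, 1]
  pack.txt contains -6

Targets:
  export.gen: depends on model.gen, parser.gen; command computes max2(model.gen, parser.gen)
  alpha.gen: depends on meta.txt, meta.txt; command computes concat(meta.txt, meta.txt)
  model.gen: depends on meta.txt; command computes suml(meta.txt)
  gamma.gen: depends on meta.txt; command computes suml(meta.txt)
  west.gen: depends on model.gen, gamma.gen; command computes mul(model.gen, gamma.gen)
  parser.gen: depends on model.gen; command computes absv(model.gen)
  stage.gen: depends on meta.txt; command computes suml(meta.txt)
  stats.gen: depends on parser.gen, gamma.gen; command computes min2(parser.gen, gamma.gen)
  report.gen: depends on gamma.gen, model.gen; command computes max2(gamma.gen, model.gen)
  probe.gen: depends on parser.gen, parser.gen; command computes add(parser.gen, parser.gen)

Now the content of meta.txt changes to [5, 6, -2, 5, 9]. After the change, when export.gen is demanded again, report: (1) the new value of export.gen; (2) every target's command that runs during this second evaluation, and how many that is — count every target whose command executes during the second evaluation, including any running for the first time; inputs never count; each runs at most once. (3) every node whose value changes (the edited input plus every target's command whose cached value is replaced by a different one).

Demanding export.gen again yields 23.
3 target commands run: export.gen, model.gen, parser.gen.
The nodes whose values change: export.gen, meta.txt, model.gen, parser.gen.

First demand of the output computes:
  model.gen = suml([-3, 1]) = -2
  parser.gen = absv(-2) = 2
  export.gen = max2(-2, 2) = 2

After the edit, cleaning proceeds:
  model.gen: a read changed (meta.txt [-3, 1]->[5, 6, -2, 5, 9]) — executes, giving 23.
  parser.gen: a read changed (model.gen -2->23) — executes, giving 23.
  export.gen: a read changed (model.gen -2->23; parser.gen 2->23) — executes, giving 23.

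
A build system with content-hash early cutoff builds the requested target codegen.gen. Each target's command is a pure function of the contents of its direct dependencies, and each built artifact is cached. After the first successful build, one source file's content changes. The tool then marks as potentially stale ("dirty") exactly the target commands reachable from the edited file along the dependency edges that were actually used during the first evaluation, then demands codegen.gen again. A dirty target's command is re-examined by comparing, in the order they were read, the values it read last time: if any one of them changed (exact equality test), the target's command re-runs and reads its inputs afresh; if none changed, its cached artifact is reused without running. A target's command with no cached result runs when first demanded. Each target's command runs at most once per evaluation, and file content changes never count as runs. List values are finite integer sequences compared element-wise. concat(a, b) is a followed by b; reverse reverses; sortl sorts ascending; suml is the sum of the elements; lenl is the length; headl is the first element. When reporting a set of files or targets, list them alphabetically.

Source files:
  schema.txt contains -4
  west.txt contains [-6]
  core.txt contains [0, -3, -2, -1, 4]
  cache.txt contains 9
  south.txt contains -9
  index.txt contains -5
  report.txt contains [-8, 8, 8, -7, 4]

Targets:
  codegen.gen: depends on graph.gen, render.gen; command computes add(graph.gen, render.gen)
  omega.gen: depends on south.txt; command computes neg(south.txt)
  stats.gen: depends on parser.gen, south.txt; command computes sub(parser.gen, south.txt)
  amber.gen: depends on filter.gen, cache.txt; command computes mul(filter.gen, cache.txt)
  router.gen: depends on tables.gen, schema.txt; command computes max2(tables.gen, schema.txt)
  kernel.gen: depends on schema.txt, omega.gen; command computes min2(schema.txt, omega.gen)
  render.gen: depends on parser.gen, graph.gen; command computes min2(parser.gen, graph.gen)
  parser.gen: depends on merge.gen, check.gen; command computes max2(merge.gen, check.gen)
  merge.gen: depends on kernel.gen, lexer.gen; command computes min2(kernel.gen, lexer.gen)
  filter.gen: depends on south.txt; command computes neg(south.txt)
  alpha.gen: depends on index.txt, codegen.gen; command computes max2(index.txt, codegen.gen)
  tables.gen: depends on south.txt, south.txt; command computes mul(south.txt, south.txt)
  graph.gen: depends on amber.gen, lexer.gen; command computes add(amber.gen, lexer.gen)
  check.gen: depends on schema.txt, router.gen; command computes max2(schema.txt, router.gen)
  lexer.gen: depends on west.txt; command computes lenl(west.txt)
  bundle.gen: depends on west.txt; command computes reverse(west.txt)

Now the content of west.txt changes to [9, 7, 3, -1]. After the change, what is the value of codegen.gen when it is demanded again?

New value of codegen.gen: 166.
Key observation: the cutoff stops propagation at parser.gen — its inputs' values are unchanged, so it reuses its cache.

First evaluation (everything demanded from the output):
  filter.gen = neg(-9) = 9
  amber.gen = mul(9, 9) = 81
  lexer.gen = lenl([-6]) = 1
  graph.gen = add(81, 1) = 82
  omega.gen = neg(-9) = 9
  kernel.gen = min2(-4, 9) = -4
  merge.gen = min2(-4, 1) = -4
  tables.gen = mul(-9, -9) = 81
  router.gen = max2(81, -4) = 81
  check.gen = max2(-4, 81) = 81
  parser.gen = max2(-4, 81) = 81
  render.gen = min2(81, 82) = 81
  codegen.gen = add(82, 81) = 163

Propagation after the edit:
  lexer.gen: runs — west.txt [-6]->[9, 7, 3, -1]; result 4.
  graph.gen: runs — lexer.gen 1->4; result 85.
  merge.gen: runs — lexer.gen 1->4; result -4 (same value as before).
  parser.gen: checked — values it read are unchanged (merge.gen unchanged, check.gen unchanged); reused cached 81 without running.
  render.gen: runs — graph.gen 82->85; result 81 (same value as before).
  codegen.gen: runs — graph.gen 82->85; result 166.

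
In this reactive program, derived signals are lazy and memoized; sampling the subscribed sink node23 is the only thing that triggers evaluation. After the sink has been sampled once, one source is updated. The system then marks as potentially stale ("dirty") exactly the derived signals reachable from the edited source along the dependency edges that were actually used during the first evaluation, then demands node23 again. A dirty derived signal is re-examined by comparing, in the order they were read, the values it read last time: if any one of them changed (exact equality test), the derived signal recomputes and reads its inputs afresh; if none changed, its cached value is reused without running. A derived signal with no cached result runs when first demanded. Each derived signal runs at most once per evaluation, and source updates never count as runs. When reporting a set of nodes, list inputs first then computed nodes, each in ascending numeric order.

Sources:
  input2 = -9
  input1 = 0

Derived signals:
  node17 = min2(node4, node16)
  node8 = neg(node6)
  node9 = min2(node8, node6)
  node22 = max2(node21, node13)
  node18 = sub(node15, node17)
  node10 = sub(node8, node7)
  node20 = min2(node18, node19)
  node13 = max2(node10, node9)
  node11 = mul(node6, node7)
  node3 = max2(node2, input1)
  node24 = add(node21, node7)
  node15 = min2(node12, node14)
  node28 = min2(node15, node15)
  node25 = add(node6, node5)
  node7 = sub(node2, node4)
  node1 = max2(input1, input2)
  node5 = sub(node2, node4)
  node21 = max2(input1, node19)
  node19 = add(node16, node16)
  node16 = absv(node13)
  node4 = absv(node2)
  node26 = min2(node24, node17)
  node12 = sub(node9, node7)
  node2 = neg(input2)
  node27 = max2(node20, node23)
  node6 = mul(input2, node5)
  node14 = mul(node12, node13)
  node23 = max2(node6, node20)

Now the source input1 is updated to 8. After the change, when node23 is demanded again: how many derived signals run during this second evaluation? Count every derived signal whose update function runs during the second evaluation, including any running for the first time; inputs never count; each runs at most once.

0 derived signals run: none.
Note the shortcut — input1 feeds only undemanded nodes, so no recomputation happens.

First demand of the output computes:
  node2 = neg(-9) = 9
  node4 = absv(9) = 9
  node5 = sub(9, 9) = 0
  node6 = mul(-9, 0) = 0
  node7 = sub(9, 9) = 0
  node8 = neg(0) = 0
  node9 = min2(0, 0) = 0
  node10 = sub(0, 0) = 0
  node12 = sub(0, 0) = 0
  node13 = max2(0, 0) = 0
  node14 = mul(0, 0) = 0
  node15 = min2(0, 0) = 0
  node16 = absv(0) = 0
  node17 = min2(9, 0) = 0
  node18 = sub(0, 0) = 0
  node19 = add(0, 0) = 0
  node20 = min2(0, 0) = 0
  node23 = max2(0, 0) = 0

After the edit, cleaning proceeds:
  input1 only reaches undemanded nodes; the second demand re-runs nothing.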